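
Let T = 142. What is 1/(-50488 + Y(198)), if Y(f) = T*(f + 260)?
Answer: 1/14548 ≈ 6.8738e-5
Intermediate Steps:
Y(f) = 36920 + 142*f (Y(f) = 142*(f + 260) = 142*(260 + f) = 36920 + 142*f)
1/(-50488 + Y(198)) = 1/(-50488 + (36920 + 142*198)) = 1/(-50488 + (36920 + 28116)) = 1/(-50488 + 65036) = 1/14548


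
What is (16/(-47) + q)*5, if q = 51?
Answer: 11905/47 ≈ 253.30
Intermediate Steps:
(16/(-47) + q)*5 = (16/(-47) + 51)*5 = (16*(-1/47) + 51)*5 = (-16/47 + 51)*5 = (2381/47)*5 = 11905/47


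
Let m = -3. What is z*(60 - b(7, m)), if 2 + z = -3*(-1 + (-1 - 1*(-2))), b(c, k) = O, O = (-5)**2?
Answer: -70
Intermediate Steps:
O = 25
b(c, k) = 25
z = -2 (z = -2 - 3*(-1 + (-1 - 1*(-2))) = -2 - 3*(-1 + (-1 + 2)) = -2 - 3*(-1 + 1) = -2 - 3*0 = -2 + 0 = -2)
z*(60 - b(7, m)) = -2*(60 - 1*25) = -2*(60 - 25) = -2*35 = -70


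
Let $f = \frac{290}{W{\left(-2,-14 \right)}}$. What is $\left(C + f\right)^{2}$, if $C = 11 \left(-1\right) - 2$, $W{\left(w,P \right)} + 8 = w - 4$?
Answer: $\frac{55696}{49} \approx 1136.7$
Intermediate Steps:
$W{\left(w,P \right)} = -12 + w$ ($W{\left(w,P \right)} = -8 + \left(w - 4\right) = -8 + \left(-4 + w\right) = -12 + w$)
$f = - \frac{145}{7}$ ($f = \frac{290}{-12 - 2} = \frac{290}{-14} = 290 \left(- \frac{1}{14}\right) = - \frac{145}{7} \approx -20.714$)
$C = -13$ ($C = -11 - 2 = -13$)
$\left(C + f\right)^{2} = \left(-13 - \frac{145}{7}\right)^{2} = \left(- \frac{236}{7}\right)^{2} = \frac{55696}{49}$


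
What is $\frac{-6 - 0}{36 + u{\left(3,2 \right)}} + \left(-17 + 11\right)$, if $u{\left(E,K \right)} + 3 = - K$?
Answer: $- \frac{192}{31} \approx -6.1936$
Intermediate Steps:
$u{\left(E,K \right)} = -3 - K$
$\frac{-6 - 0}{36 + u{\left(3,2 \right)}} + \left(-17 + 11\right) = \frac{-6 - 0}{36 - 5} + \left(-17 + 11\right) = \frac{-6 + 0}{36 - 5} - 6 = - \frac{6}{36 - 5} - 6 = - \frac{6}{31} - 6 = - \frac{192}{31}$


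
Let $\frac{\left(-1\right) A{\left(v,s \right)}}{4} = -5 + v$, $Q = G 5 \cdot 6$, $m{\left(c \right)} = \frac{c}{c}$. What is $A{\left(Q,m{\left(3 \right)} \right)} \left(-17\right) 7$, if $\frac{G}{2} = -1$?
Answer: $-30940$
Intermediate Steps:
$G = -2$ ($G = 2 \left(-1\right) = -2$)
$m{\left(c \right)} = 1$
$Q = -60$ ($Q = \left(-2\right) 5 \cdot 6 = \left(-10\right) 6 = -60$)
$A{\left(v,s \right)} = 20 - 4 v$ ($A{\left(v,s \right)} = - 4 \left(-5 + v\right) = 20 - 4 v$)
$A{\left(Q,m{\left(3 \right)} \right)} \left(-17\right) 7 = \left(20 - -240\right) \left(-17\right) 7 = \left(20 + 240\right) \left(-17\right) 7 = 260 \left(-17\right) 7 = \left(-4420\right) 7 = -30940$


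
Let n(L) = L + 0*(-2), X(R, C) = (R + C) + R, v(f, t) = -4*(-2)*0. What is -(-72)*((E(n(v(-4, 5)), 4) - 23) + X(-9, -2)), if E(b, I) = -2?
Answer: -3240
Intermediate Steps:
v(f, t) = 0 (v(f, t) = 8*0 = 0)
X(R, C) = C + 2*R (X(R, C) = (C + R) + R = C + 2*R)
n(L) = L (n(L) = L + 0 = L)
-(-72)*((E(n(v(-4, 5)), 4) - 23) + X(-9, -2)) = -(-72)*((-2 - 23) + (-2 + 2*(-9))) = -(-72)*(-25 + (-2 - 18)) = -(-72)*(-25 - 20) = -(-72)*(-45) = -1*3240 = -3240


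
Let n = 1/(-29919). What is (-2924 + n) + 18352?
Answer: 461590331/29919 ≈ 15428.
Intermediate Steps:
n = -1/29919 ≈ -3.3424e-5
(-2924 + n) + 18352 = (-2924 - 1/29919) + 18352 = -87483157/29919 + 18352 = 461590331/29919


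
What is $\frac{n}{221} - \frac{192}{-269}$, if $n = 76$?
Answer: $\frac{62876}{59449} \approx 1.0576$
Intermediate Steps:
$\frac{n}{221} - \frac{192}{-269} = \frac{76}{221} - \frac{192}{-269} = 76 \cdot \frac{1}{221} - - \frac{192}{269} = \frac{76}{221} + \frac{192}{269} = \frac{62876}{59449}$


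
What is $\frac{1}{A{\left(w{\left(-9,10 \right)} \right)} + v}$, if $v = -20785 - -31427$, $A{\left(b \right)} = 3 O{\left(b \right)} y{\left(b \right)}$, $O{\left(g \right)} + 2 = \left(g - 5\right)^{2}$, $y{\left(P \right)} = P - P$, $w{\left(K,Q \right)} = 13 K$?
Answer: $\frac{1}{10642} \approx 9.3967 \cdot 10^{-5}$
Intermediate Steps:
$y{\left(P \right)} = 0$
$O{\left(g \right)} = -2 + \left(-5 + g\right)^{2}$ ($O{\left(g \right)} = -2 + \left(g - 5\right)^{2} = -2 + \left(-5 + g\right)^{2}$)
$A{\left(b \right)} = 0$ ($A{\left(b \right)} = 3 \left(-2 + \left(-5 + b\right)^{2}\right) 0 = \left(-6 + 3 \left(-5 + b\right)^{2}\right) 0 = 0$)
$v = 10642$ ($v = -20785 + 31427 = 10642$)
$\frac{1}{A{\left(w{\left(-9,10 \right)} \right)} + v} = \frac{1}{0 + 10642} = \frac{1}{10642}$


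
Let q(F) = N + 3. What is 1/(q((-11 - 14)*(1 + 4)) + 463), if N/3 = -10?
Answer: 1/436 ≈ 0.0022936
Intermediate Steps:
N = -30 (N = 3*(-10) = -30)
q(F) = -27 (q(F) = -30 + 3 = -27)
1/(q((-11 - 14)*(1 + 4)) + 463) = 1/(-27 + 463) = 1/436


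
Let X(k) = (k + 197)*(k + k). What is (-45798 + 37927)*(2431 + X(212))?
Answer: -1384091737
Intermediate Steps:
X(k) = 2*k*(197 + k) (X(k) = (197 + k)*(2*k) = 2*k*(197 + k))
(-45798 + 37927)*(2431 + X(212)) = (-45798 + 37927)*(2431 + 2*212*(197 + 212)) = -7871*(2431 + 2*212*409) = -7871*(2431 + 173416) = -7871*175847 = -1384091737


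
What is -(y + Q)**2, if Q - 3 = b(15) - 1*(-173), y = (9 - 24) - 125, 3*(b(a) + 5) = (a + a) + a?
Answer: -2116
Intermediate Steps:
b(a) = -5 + a (b(a) = -5 + ((a + a) + a)/3 = -5 + (2*a + a)/3 = -5 + (3*a)/3 = -5 + a)
y = -140 (y = -15 - 125 = -140)
Q = 186 (Q = 3 + ((-5 + 15) - 1*(-173)) = 3 + (10 + 173) = 3 + 183 = 186)
-(y + Q)**2 = -(-140 + 186)**2 = -1*46**2 = -1*2116 = -2116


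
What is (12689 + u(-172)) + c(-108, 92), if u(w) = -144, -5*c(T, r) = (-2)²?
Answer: 62721/5 ≈ 12544.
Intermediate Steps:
c(T, r) = -⅘ (c(T, r) = -⅕*(-2)² = -⅕*4 = -⅘)
(12689 + u(-172)) + c(-108, 92) = (12689 - 144) - ⅘ = 12545 - ⅘ = 62721/5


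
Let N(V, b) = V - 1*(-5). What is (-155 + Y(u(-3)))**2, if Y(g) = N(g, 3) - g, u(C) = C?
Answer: 22500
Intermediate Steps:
N(V, b) = 5 + V (N(V, b) = V + 5 = 5 + V)
Y(g) = 5 (Y(g) = (5 + g) - g = 5)
(-155 + Y(u(-3)))**2 = (-155 + 5)**2 = (-150)**2 = 22500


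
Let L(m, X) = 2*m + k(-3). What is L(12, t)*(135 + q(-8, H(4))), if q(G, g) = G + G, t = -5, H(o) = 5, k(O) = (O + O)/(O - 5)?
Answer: 11781/4 ≈ 2945.3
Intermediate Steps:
k(O) = 2*O/(-5 + O) (k(O) = (2*O)/(-5 + O) = 2*O/(-5 + O))
L(m, X) = 3/4 + 2*m (L(m, X) = 2*m + 2*(-3)/(-5 - 3) = 2*m + 2*(-3)/(-8) = 2*m + 2*(-3)*(-1/8) = 2*m + 3/4 = 3/4 + 2*m)
q(G, g) = 2*G
L(12, t)*(135 + q(-8, H(4))) = (3/4 + 2*12)*(135 + 2*(-8)) = (3/4 + 24)*(135 - 16) = (99/4)*119 = 11781/4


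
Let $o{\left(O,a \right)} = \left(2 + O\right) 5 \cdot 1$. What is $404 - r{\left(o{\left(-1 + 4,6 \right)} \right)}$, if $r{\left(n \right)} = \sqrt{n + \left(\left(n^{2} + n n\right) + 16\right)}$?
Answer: $404 - \sqrt{1291} \approx 368.07$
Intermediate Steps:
$o{\left(O,a \right)} = 10 + 5 O$ ($o{\left(O,a \right)} = \left(10 + 5 O\right) 1 = 10 + 5 O$)
$r{\left(n \right)} = \sqrt{16 + n + 2 n^{2}}$ ($r{\left(n \right)} = \sqrt{n + \left(\left(n^{2} + n^{2}\right) + 16\right)} = \sqrt{n + \left(2 n^{2} + 16\right)} = \sqrt{n + \left(16 + 2 n^{2}\right)} = \sqrt{16 + n + 2 n^{2}}$)
$404 - r{\left(o{\left(-1 + 4,6 \right)} \right)} = 404 - \sqrt{16 + \left(10 + 5 \left(-1 + 4\right)\right) + 2 \left(10 + 5 \left(-1 + 4\right)\right)^{2}} = 404 - \sqrt{16 + \left(10 + 5 \cdot 3\right) + 2 \left(10 + 5 \cdot 3\right)^{2}} = 404 - \sqrt{16 + \left(10 + 15\right) + 2 \left(10 + 15\right)^{2}} = 404 - \sqrt{16 + 25 + 2 \cdot 25^{2}} = 404 - \sqrt{16 + 25 + 2 \cdot 625} = 404 - \sqrt{16 + 25 + 1250} = 404 - \sqrt{1291}$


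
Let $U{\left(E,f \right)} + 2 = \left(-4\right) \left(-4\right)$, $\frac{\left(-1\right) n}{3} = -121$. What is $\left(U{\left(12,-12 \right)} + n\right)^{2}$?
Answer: $142129$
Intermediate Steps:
$n = 363$ ($n = \left(-3\right) \left(-121\right) = 363$)
$U{\left(E,f \right)} = 14$ ($U{\left(E,f \right)} = -2 - -16 = -2 + 16 = 14$)
$\left(U{\left(12,-12 \right)} + n\right)^{2} = \left(14 + 363\right)^{2} = 377^{2} = 142129$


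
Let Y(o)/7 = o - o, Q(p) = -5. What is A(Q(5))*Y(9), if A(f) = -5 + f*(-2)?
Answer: 0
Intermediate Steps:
A(f) = -5 - 2*f
Y(o) = 0 (Y(o) = 7*(o - o) = 7*0 = 0)
A(Q(5))*Y(9) = (-5 - 2*(-5))*0 = (-5 + 10)*0 = 5*0 = 0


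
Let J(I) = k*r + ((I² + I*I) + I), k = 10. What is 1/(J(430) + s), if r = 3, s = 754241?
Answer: 1/1124501 ≈ 8.8928e-7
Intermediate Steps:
J(I) = 30 + I + 2*I² (J(I) = 10*3 + ((I² + I*I) + I) = 30 + ((I² + I²) + I) = 30 + (2*I² + I) = 30 + (I + 2*I²) = 30 + I + 2*I²)
1/(J(430) + s) = 1/((30 + 430 + 2*430²) + 754241) = 1/((30 + 430 + 2*184900) + 754241) = 1/((30 + 430 + 369800) + 754241) = 1/(370260 + 754241) = 1/1124501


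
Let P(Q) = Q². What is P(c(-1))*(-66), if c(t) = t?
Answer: -66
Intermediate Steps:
P(c(-1))*(-66) = (-1)²*(-66) = 1*(-66) = -66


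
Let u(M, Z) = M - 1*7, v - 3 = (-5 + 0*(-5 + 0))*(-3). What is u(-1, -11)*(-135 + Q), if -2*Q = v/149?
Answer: 160992/149 ≈ 1080.5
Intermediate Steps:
v = 18 (v = 3 + (-5 + 0*(-5 + 0))*(-3) = 3 + (-5 + 0*(-5))*(-3) = 3 + (-5 + 0)*(-3) = 3 - 5*(-3) = 3 + 15 = 18)
Q = -9/149 ≈ -0.060403
u(M, Z) = -7 + M (u(M, Z) = M - 7 = -7 + M)
u(-1, -11)*(-135 + Q) = (-7 - 1)*(-135 - 9/149) = -8*(-20124/149) = 160992/149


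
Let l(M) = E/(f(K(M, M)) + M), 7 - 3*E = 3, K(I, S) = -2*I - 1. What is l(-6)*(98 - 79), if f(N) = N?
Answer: 76/15 ≈ 5.0667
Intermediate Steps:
K(I, S) = -1 - 2*I
E = 4/3 (E = 7/3 - 1/3*3 = 7/3 - 1 = 4/3 ≈ 1.3333)
l(M) = 4/(3*(-1 - M)) (l(M) = (4/3)/((-1 - 2*M) + M) = (4/3)/(-1 - M) = 4/(3*(-1 - M)))
l(-6)*(98 - 79) = (4/(3*(-1 - 1*(-6))))*(98 - 79) = (4/(3*(-1 + 6)))*19 = ((4/3)/5)*19 = ((4/3)*(1/5))*19 = (4/15)*19 = 76/15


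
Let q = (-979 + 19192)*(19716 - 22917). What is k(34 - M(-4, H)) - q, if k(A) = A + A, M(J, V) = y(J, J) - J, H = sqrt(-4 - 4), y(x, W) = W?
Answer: 58299881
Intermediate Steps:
q = -58299813 (q = 18213*(-3201) = -58299813)
H = 2*I*sqrt(2) (H = sqrt(-8) = 2*I*sqrt(2) ≈ 2.8284*I)
M(J, V) = 0 (M(J, V) = J - J = 0)
k(A) = 2*A
k(34 - M(-4, H)) - q = 2*(34 - 1*0) - 1*(-58299813) = 2*(34 + 0) + 58299813 = 2*34 + 58299813 = 68 + 58299813 = 58299881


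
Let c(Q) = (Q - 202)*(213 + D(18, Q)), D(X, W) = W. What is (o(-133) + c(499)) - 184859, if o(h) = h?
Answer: 26472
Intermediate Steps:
c(Q) = (-202 + Q)*(213 + Q) (c(Q) = (Q - 202)*(213 + Q) = (-202 + Q)*(213 + Q))
(o(-133) + c(499)) - 184859 = (-133 + (-43026 + 499**2 + 11*499)) - 184859 = (-133 + (-43026 + 249001 + 5489)) - 184859 = (-133 + 211464) - 184859 = 211331 - 184859 = 26472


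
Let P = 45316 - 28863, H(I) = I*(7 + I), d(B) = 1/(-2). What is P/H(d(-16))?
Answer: -65812/13 ≈ -5062.5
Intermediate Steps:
d(B) = -½
P = 16453
P/H(d(-16)) = 16453/((-(7 - ½)/2)) = 16453/((-½*13/2)) = 16453/(-13/4) = 16453*(-4/13) = -65812/13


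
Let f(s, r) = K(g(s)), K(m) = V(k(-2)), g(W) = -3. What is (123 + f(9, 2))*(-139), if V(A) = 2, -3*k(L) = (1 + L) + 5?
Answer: -17375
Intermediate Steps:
k(L) = -2 - L/3 (k(L) = -((1 + L) + 5)/3 = -(6 + L)/3 = -2 - L/3)
K(m) = 2
f(s, r) = 2
(123 + f(9, 2))*(-139) = (123 + 2)*(-139) = 125*(-139) = -17375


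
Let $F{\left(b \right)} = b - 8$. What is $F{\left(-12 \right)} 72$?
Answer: $-1440$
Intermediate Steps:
$F{\left(b \right)} = -8 + b$
$F{\left(-12 \right)} 72 = \left(-8 - 12\right) 72 = \left(-20\right) 72 = -1440$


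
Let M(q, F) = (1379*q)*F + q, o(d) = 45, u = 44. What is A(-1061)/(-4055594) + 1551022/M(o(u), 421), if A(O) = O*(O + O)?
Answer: -13132264255333/26488301092200 ≈ -0.49578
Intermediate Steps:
A(O) = 2*O**2 (A(O) = O*(2*O) = 2*O**2)
M(q, F) = q + 1379*F*q (M(q, F) = 1379*F*q + q = q + 1379*F*q)
A(-1061)/(-4055594) + 1551022/M(o(u), 421) = (2*(-1061)**2)/(-4055594) + 1551022/((45*(1 + 1379*421))) = (2*1125721)*(-1/4055594) + 1551022/((45*(1 + 580559))) = 2251442*(-1/4055594) + 1551022/((45*580560)) = -1125721/2027797 + 1551022/26125200 = -1125721/2027797 + 1551022*(1/26125200) = -1125721/2027797 + 775511/13062600 = -13132264255333/26488301092200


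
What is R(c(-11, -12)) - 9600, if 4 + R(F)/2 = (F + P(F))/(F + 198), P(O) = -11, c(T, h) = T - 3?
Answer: -883961/92 ≈ -9608.3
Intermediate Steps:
c(T, h) = -3 + T
R(F) = -8 + 2*(-11 + F)/(198 + F) (R(F) = -8 + 2*((F - 11)/(F + 198)) = -8 + 2*((-11 + F)/(198 + F)) = -8 + 2*(-11 + F)/(198 + F))
R(c(-11, -12)) - 9600 = 2*(-803 - 3*(-3 - 11))/(198 + (-3 - 11)) - 9600 = 2*(-803 - 3*(-14))/(198 - 14) - 9600 = 2*(-803 + 42)/184 - 9600 = 2*(1/184)*(-761) - 9600 = -761/92 - 9600 = -883961/92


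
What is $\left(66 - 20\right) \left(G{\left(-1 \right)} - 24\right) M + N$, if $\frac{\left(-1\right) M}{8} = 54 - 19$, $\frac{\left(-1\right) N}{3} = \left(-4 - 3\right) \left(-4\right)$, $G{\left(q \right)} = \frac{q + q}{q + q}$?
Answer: $296156$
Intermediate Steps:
$G{\left(q \right)} = 1$ ($G{\left(q \right)} = \frac{2 q}{2 q} = 2 q \frac{1}{2 q} = 1$)
$N = -84$ ($N = - 3 \left(-4 - 3\right) \left(-4\right) = - 3 \left(\left(-7\right) \left(-4\right)\right) = \left(-3\right) 28 = -84$)
$M = -280$ ($M = - 8 \left(54 - 19\right) = \left(-8\right) 35 = -280$)
$\left(66 - 20\right) \left(G{\left(-1 \right)} - 24\right) M + N = \left(66 - 20\right) \left(1 - 24\right) \left(-280\right) - 84 = 46 \left(-23\right) \left(-280\right) - 84 = \left(-1058\right) \left(-280\right) - 84 = 296240 - 84 = 296156$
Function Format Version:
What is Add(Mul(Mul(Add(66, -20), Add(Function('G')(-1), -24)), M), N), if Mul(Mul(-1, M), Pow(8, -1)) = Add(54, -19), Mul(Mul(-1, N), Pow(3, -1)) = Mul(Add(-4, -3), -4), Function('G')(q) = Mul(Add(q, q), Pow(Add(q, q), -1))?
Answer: 296156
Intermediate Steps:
Function('G')(q) = 1 (Function('G')(q) = Mul(Mul(2, q), Pow(Mul(2, q), -1)) = Mul(Mul(2, q), Mul(Rational(1, 2), Pow(q, -1))) = 1)
N = -84 (N = Mul(-3, Mul(Add(-4, -3), -4)) = Mul(-3, Mul(-7, -4)) = Mul(-3, 28) = -84)
M = -280 (M = Mul(-8, Add(54, -19)) = Mul(-8, 35) = -280)
Add(Mul(Mul(Add(66, -20), Add(Function('G')(-1), -24)), M), N) = Add(Mul(Mul(Add(66, -20), Add(1, -24)), -280), -84) = Add(Mul(Mul(46, -23), -280), -84) = Add(Mul(-1058, -280), -84) = Add(296240, -84) = 296156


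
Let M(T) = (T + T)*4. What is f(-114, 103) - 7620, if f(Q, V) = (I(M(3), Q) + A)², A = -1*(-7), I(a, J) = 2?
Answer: -7539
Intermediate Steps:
M(T) = 8*T (M(T) = (2*T)*4 = 8*T)
A = 7
f(Q, V) = 81 (f(Q, V) = (2 + 7)² = 9² = 81)
f(-114, 103) - 7620 = 81 - 7620 = -7539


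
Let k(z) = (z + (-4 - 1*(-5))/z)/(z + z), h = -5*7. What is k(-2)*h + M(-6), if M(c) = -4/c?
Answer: -509/24 ≈ -21.208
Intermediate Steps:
h = -35
k(z) = (z + 1/z)/(2*z) (k(z) = (z + (-4 + 5)/z)/((2*z)) = (z + 1/z)*(1/(2*z)) = (z + 1/z)/(2*z))
k(-2)*h + M(-6) = ((1/2)*(1 + (-2)**2)/(-2)**2)*(-35) - 4/(-6) = ((1/2)*(1/4)*(1 + 4))*(-35) - 4*(-1/6) = ((1/2)*(1/4)*5)*(-35) + 2/3 = (5/8)*(-35) + 2/3 = -175/8 + 2/3 = -509/24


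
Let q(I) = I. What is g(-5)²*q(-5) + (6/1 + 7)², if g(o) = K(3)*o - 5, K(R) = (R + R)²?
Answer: -170956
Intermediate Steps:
K(R) = 4*R² (K(R) = (2*R)² = 4*R²)
g(o) = -5 + 36*o (g(o) = (4*3²)*o - 5 = (4*9)*o - 5 = 36*o - 5 = -5 + 36*o)
g(-5)²*q(-5) + (6/1 + 7)² = (-5 + 36*(-5))²*(-5) + (6/1 + 7)² = (-5 - 180)²*(-5) + (6*1 + 7)² = (-185)²*(-5) + (6 + 7)² = 34225*(-5) + 13² = -171125 + 169 = -170956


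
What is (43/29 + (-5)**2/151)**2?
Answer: 52099524/19175641 ≈ 2.7170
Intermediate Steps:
(43/29 + (-5)**2/151)**2 = (43*(1/29) + 25*(1/151))**2 = (43/29 + 25/151)**2 = (7218/4379)**2 = 52099524/19175641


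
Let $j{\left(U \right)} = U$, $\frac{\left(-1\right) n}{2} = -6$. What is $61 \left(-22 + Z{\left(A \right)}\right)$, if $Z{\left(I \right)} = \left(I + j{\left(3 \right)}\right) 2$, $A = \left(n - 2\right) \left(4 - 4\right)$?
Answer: $-976$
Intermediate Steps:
$n = 12$ ($n = \left(-2\right) \left(-6\right) = 12$)
$A = 0$ ($A = \left(12 - 2\right) \left(4 - 4\right) = 10 \cdot 0 = 0$)
$Z{\left(I \right)} = 6 + 2 I$ ($Z{\left(I \right)} = \left(I + 3\right) 2 = \left(3 + I\right) 2 = 6 + 2 I$)
$61 \left(-22 + Z{\left(A \right)}\right) = 61 \left(-22 + \left(6 + 2 \cdot 0\right)\right) = 61 \left(-22 + \left(6 + 0\right)\right) = 61 \left(-22 + 6\right) = 61 \left(-16\right) = -976$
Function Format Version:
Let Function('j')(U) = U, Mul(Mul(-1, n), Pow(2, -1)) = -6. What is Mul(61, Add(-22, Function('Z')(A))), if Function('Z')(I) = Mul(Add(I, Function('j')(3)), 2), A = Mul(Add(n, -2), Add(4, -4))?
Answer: -976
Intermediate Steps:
n = 12 (n = Mul(-2, -6) = 12)
A = 0 (A = Mul(Add(12, -2), Add(4, -4)) = Mul(10, 0) = 0)
Function('Z')(I) = Add(6, Mul(2, I)) (Function('Z')(I) = Mul(Add(I, 3), 2) = Mul(Add(3, I), 2) = Add(6, Mul(2, I)))
Mul(61, Add(-22, Function('Z')(A))) = Mul(61, Add(-22, Add(6, Mul(2, 0)))) = Mul(61, Add(-22, Add(6, 0))) = Mul(61, Add(-22, 6)) = Mul(61, -16) = -976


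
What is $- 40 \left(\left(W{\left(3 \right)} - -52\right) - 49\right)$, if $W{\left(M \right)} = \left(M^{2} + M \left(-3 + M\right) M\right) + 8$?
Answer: $-800$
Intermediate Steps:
$W{\left(M \right)} = 8 + M^{2} + M^{2} \left(-3 + M\right)$ ($W{\left(M \right)} = \left(M^{2} + M^{2} \left(-3 + M\right)\right) + 8 = 8 + M^{2} + M^{2} \left(-3 + M\right)$)
$- 40 \left(\left(W{\left(3 \right)} - -52\right) - 49\right) = - 40 \left(\left(\left(8 + 3^{3} - 2 \cdot 3^{2}\right) - -52\right) - 49\right) = - 40 \left(\left(\left(8 + 27 - 18\right) + 52\right) - 49\right) = - 40 \left(\left(17 + 52\right) - 49\right) = - 40 \left(69 - 49\right) = \left(-40\right) 20 = -800$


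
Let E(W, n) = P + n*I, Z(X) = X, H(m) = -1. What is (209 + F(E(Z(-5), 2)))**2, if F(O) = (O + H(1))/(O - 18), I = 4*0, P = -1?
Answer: 15784729/361 ≈ 43725.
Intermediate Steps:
I = 0
E(W, n) = -1 (E(W, n) = -1 + n*0 = -1 + 0 = -1)
F(O) = (-1 + O)/(-18 + O) (F(O) = (O - 1)/(O - 18) = (-1 + O)/(-18 + O))
(209 + F(E(Z(-5), 2)))**2 = (209 + (-1 - 1)/(-18 - 1))**2 = (209 - 2/(-19))**2 = (209 - 1/19*(-2))**2 = (209 + 2/19)**2 = (3973/19)**2 = 15784729/361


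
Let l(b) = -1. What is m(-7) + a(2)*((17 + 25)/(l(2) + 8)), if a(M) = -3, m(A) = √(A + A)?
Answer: -18 + I*√14 ≈ -18.0 + 3.7417*I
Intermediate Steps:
m(A) = √2*√A (m(A) = √(2*A) = √2*√A)
m(-7) + a(2)*((17 + 25)/(l(2) + 8)) = √2*√(-7) - 3*(17 + 25)/(-1 + 8) = √2*(I*√7) - 126/7 = I*√14 - 126/7 = I*√14 - 3*6 = I*√14 - 18 = -18 + I*√14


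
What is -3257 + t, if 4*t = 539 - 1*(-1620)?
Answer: -10869/4 ≈ -2717.3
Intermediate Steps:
t = 2159/4 (t = (539 - 1*(-1620))/4 = (539 + 1620)/4 = (¼)*2159 = 2159/4 ≈ 539.75)
-3257 + t = -3257 + 2159/4 = -10869/4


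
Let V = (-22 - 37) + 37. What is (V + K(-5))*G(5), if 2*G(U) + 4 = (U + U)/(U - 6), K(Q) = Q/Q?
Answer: 147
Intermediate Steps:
K(Q) = 1
G(U) = -2 + U/(-6 + U) (G(U) = -2 + ((U + U)/(U - 6))/2 = -2 + ((2*U)/(-6 + U))/2 = -2 + (2*U/(-6 + U))/2 = -2 + U/(-6 + U))
V = -22 (V = -59 + 37 = -22)
(V + K(-5))*G(5) = (-22 + 1)*((12 - 1*5)/(-6 + 5)) = -21*(12 - 5)/(-1) = -(-21)*7 = -21*(-7) = 147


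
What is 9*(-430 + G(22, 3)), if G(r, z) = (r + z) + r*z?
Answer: -3051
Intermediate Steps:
G(r, z) = r + z + r*z
9*(-430 + G(22, 3)) = 9*(-430 + (22 + 3 + 22*3)) = 9*(-430 + (22 + 3 + 66)) = 9*(-430 + 91) = 9*(-339) = -3051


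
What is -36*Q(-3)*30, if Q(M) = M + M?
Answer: 6480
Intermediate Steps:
Q(M) = 2*M
-36*Q(-3)*30 = -72*(-3)*30 = -36*(-6)*30 = 216*30 = 6480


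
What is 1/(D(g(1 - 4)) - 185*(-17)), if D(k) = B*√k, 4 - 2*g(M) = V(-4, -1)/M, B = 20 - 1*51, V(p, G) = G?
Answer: 18870/59335579 + 31*√66/59335579 ≈ 0.00032227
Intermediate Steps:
B = -31 (B = 20 - 51 = -31)
g(M) = 2 + 1/(2*M) (g(M) = 2 - (-1)/(2*M) = 2 + 1/(2*M))
D(k) = -31*√k
1/(D(g(1 - 4)) - 185*(-17)) = 1/(-31*√(2 + 1/(2*(1 - 4))) - 185*(-17)) = 1/(-31*√(2 + (½)/(-3)) - 1*(-3145)) = 1/(-31*√(2 + (½)*(-⅓)) + 3145) = 1/(-31*√(2 - ⅙) + 3145) = 1/(-31*√66/6 + 3145) = 1/(3145 - 31*√66/6)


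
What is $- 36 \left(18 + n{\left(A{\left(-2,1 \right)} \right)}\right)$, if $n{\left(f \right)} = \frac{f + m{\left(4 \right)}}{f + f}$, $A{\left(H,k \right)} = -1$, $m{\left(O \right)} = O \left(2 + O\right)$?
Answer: $-234$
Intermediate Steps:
$n{\left(f \right)} = \frac{24 + f}{2 f}$ ($n{\left(f \right)} = \frac{f + 4 \left(2 + 4\right)}{f + f} = \frac{f + 4 \cdot 6}{2 f} = \left(f + 24\right) \frac{1}{2 f} = \left(24 + f\right) \frac{1}{2 f} = \frac{24 + f}{2 f}$)
$- 36 \left(18 + n{\left(A{\left(-2,1 \right)} \right)}\right) = - 36 \left(18 + \frac{24 - 1}{2 \left(-1\right)}\right) = - 36 \left(18 + \frac{1}{2} \left(-1\right) 23\right) = - 36 \left(18 - \frac{23}{2}\right) = \left(-36\right) \frac{13}{2} = -234$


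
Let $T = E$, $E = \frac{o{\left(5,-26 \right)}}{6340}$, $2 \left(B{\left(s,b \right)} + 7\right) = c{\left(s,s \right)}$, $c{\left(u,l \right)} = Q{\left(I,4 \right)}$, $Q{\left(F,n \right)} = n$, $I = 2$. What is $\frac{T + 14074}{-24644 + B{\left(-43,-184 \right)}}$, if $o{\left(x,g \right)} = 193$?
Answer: $- \frac{89229353}{156274660} \approx -0.57098$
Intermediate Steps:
$c{\left(u,l \right)} = 4$
$B{\left(s,b \right)} = -5$ ($B{\left(s,b \right)} = -7 + \frac{1}{2} \cdot 4 = -7 + 2 = -5$)
$E = \frac{193}{6340} \approx 0.030442$
$T = \frac{193}{6340} \approx 0.030442$
$\frac{T + 14074}{-24644 + B{\left(-43,-184 \right)}} = \frac{\frac{193}{6340} + 14074}{-24644 - 5} = \frac{89229353}{6340 \left(-24649\right)} = \frac{89229353}{6340} \left(- \frac{1}{24649}\right) = - \frac{89229353}{156274660}$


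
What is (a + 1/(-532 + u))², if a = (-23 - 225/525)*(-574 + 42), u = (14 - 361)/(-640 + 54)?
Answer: 15064888177943579556/96973074025 ≈ 1.5535e+8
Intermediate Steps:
u = 347/586 (u = -347/(-586) = -347*(-1/586) = 347/586 ≈ 0.59215)
a = 12464 (a = (-23 - 225*1/525)*(-532) = (-23 - 3/7)*(-532) = -164/7*(-532) = 12464)
(a + 1/(-532 + u))² = (12464 + 1/(-532 + 347/586))² = (12464 + 1/(-311405/586))² = (12464 - 586/311405)² = (3881351334/311405)² = 15064888177943579556/96973074025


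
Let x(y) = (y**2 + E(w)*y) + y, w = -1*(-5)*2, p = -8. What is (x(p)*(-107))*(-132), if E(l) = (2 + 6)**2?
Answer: -6440544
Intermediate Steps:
w = 10 (w = 5*2 = 10)
E(l) = 64 (E(l) = 8**2 = 64)
x(y) = y**2 + 65*y (x(y) = (y**2 + 64*y) + y = y**2 + 65*y)
(x(p)*(-107))*(-132) = (-8*(65 - 8)*(-107))*(-132) = (-8*57*(-107))*(-132) = -456*(-107)*(-132) = 48792*(-132) = -6440544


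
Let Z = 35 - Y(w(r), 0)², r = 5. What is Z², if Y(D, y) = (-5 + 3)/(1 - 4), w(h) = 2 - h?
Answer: 96721/81 ≈ 1194.1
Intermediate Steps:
Y(D, y) = ⅔ (Y(D, y) = -2/(-3) = -2*(-⅓) = ⅔)
Z = 311/9 (Z = 35 - (⅔)² = 35 - 1*4/9 = 35 - 4/9 = 311/9 ≈ 34.556)
Z² = (311/9)² = 96721/81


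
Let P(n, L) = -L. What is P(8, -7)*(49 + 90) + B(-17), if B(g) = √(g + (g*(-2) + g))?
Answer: 973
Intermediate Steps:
B(g) = 0 (B(g) = √(g + (-2*g + g)) = √(g - g) = √0 = 0)
P(8, -7)*(49 + 90) + B(-17) = (-1*(-7))*(49 + 90) + 0 = 7*139 + 0 = 973 + 0 = 973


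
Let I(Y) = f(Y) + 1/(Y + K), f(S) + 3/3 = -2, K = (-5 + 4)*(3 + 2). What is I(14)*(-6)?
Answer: 52/3 ≈ 17.333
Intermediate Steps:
K = -5 (K = -1*5 = -5)
f(S) = -3 (f(S) = -1 - 2 = -3)
I(Y) = -3 + 1/(-5 + Y) (I(Y) = -3 + 1/(Y - 5) = -3 + 1/(-5 + Y))
I(14)*(-6) = ((16 - 3*14)/(-5 + 14))*(-6) = ((16 - 42)/9)*(-6) = ((1/9)*(-26))*(-6) = -26/9*(-6) = 52/3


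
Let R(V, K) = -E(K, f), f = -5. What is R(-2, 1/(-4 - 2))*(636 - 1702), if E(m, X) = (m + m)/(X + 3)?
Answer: 533/3 ≈ 177.67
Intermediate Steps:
E(m, X) = 2*m/(3 + X) (E(m, X) = (2*m)/(3 + X) = 2*m/(3 + X))
R(V, K) = K (R(V, K) = -2*K/(3 - 5) = -2*K/(-2) = -2*K*(-1)/2 = -(-1)*K = K)
R(-2, 1/(-4 - 2))*(636 - 1702) = (636 - 1702)/(-4 - 2) = -1066/(-6) = -⅙*(-1066) = 533/3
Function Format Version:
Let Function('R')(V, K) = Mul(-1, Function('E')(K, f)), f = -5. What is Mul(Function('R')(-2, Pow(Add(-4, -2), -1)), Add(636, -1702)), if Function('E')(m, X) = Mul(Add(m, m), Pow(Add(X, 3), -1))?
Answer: Rational(533, 3) ≈ 177.67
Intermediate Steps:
Function('E')(m, X) = Mul(2, m, Pow(Add(3, X), -1)) (Function('E')(m, X) = Mul(Mul(2, m), Pow(Add(3, X), -1)) = Mul(2, m, Pow(Add(3, X), -1)))
Function('R')(V, K) = K (Function('R')(V, K) = Mul(-1, Mul(2, K, Pow(Add(3, -5), -1))) = Mul(-1, Mul(2, K, Pow(-2, -1))) = Mul(-1, Mul(2, K, Rational(-1, 2))) = Mul(-1, Mul(-1, K)) = K)
Mul(Function('R')(-2, Pow(Add(-4, -2), -1)), Add(636, -1702)) = Mul(Pow(Add(-4, -2), -1), Add(636, -1702)) = Mul(Pow(-6, -1), -1066) = Mul(Rational(-1, 6), -1066) = Rational(533, 3)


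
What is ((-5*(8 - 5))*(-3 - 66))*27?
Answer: 27945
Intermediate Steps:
((-5*(8 - 5))*(-3 - 66))*27 = (-5*3*(-69))*27 = -15*(-69)*27 = 1035*27 = 27945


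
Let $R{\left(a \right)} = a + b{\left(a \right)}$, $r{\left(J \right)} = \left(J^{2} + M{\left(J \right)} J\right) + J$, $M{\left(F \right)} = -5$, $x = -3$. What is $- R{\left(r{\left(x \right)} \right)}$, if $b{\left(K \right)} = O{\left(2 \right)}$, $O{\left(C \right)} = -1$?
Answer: $-20$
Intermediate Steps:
$b{\left(K \right)} = -1$
$r{\left(J \right)} = J^{2} - 4 J$ ($r{\left(J \right)} = \left(J^{2} - 5 J\right) + J = J^{2} - 4 J$)
$R{\left(a \right)} = -1 + a$ ($R{\left(a \right)} = a - 1 = -1 + a$)
$- R{\left(r{\left(x \right)} \right)} = - (-1 - 3 \left(-4 - 3\right)) = - (-1 - -21) = - (-1 + 21) = \left(-1\right) 20 = -20$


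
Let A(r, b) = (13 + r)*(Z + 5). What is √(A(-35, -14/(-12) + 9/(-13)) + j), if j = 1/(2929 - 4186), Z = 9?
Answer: I*√486656349/1257 ≈ 17.55*I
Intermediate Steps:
A(r, b) = 182 + 14*r (A(r, b) = (13 + r)*(9 + 5) = (13 + r)*14 = 182 + 14*r)
j = -1/1257 (j = 1/(-1257) = -1/1257 ≈ -0.00079555)
√(A(-35, -14/(-12) + 9/(-13)) + j) = √((182 + 14*(-35)) - 1/1257) = √((182 - 490) - 1/1257) = √(-308 - 1/1257) = √(-387157/1257) = I*√486656349/1257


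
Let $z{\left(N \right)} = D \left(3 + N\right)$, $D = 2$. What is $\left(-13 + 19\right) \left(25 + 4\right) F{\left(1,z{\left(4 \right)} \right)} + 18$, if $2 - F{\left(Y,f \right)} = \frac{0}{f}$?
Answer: $366$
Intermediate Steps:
$z{\left(N \right)} = 6 + 2 N$ ($z{\left(N \right)} = 2 \left(3 + N\right) = 6 + 2 N$)
$F{\left(Y,f \right)} = 2$ ($F{\left(Y,f \right)} = 2 - \frac{0}{f} = 2 - 0 = 2 + 0 = 2$)
$\left(-13 + 19\right) \left(25 + 4\right) F{\left(1,z{\left(4 \right)} \right)} + 18 = \left(-13 + 19\right) \left(25 + 4\right) 2 + 18 = 6 \cdot 29 \cdot 2 + 18 = 174 \cdot 2 + 18 = 348 + 18 = 366$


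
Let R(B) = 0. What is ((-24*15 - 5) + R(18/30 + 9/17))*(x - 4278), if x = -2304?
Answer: 2402430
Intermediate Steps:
((-24*15 - 5) + R(18/30 + 9/17))*(x - 4278) = ((-24*15 - 5) + 0)*(-2304 - 4278) = ((-360 - 5) + 0)*(-6582) = (-365 + 0)*(-6582) = -365*(-6582) = 2402430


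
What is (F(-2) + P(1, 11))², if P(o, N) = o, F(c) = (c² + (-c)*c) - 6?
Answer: 25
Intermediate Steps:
F(c) = -6 (F(c) = (c² - c²) - 6 = 0 - 6 = -6)
(F(-2) + P(1, 11))² = (-6 + 1)² = (-5)² = 25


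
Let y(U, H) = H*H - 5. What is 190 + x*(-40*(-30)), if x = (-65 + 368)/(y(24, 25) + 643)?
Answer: 201190/421 ≈ 477.89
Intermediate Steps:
y(U, H) = -5 + H² (y(U, H) = H² - 5 = -5 + H²)
x = 101/421 (x = (-65 + 368)/((-5 + 25²) + 643) = 303/((-5 + 625) + 643) = 303/(620 + 643) = 303/1263 = 303*(1/1263) = 101/421 ≈ 0.23990)
190 + x*(-40*(-30)) = 190 + 101*(-40*(-30))/421 = 190 + (101/421)*1200 = 190 + 121200/421 = 201190/421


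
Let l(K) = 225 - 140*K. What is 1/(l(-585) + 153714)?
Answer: 1/235839 ≈ 4.2402e-6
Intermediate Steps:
1/(l(-585) + 153714) = 1/((225 - 140*(-585)) + 153714) = 1/((225 + 81900) + 153714) = 1/(82125 + 153714) = 1/235839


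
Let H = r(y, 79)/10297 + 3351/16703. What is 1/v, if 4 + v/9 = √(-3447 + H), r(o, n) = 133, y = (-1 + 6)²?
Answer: -98280452/765729491769 - I*√2080792079443220129/765729491769 ≈ -0.00012835 - 0.0018838*I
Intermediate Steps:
y = 25 (y = 5² = 25)
H = 5246678/24570113 (H = 133/10297 + 3351/16703 = 133*(1/10297) + 3351*(1/16703) = 19/1471 + 3351/16703 = 5246678/24570113 ≈ 0.21354)
v = -36 + 9*I*√2080792079443220129/24570113 (v = -36 + 9*√(-3447 + 5246678/24570113) = -36 + 9*√(-84687932833/24570113) = -36 + 9*(I*√2080792079443220129/24570113) = -36 + 9*I*√2080792079443220129/24570113 ≈ -36.0 + 528.38*I)
1/v = 1/(-36 + 9*I*√2080792079443220129/24570113)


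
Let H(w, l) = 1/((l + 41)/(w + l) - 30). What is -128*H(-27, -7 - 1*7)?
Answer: 5248/1257 ≈ 4.1750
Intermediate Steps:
H(w, l) = 1/(-30 + (41 + l)/(l + w)) (H(w, l) = 1/((41 + l)/(l + w) - 30) = 1/(-30 + (41 + l)/(l + w)))
-128*H(-27, -7 - 1*7) = -128*(-(-7 - 1*7) - 1*(-27))/(-41 + 29*(-7 - 1*7) + 30*(-27)) = -128*(-(-7 - 7) + 27)/(-41 + 29*(-7 - 7) - 810) = -128*(-1*(-14) + 27)/(-41 + 29*(-14) - 810) = -128*(14 + 27)/(-41 - 406 - 810) = -128*41/(-1257) = -(-128)*41/1257 = -128*(-41/1257) = 5248/1257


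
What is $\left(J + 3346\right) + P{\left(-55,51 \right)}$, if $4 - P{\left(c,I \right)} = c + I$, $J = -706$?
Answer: $2648$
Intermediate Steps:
$P{\left(c,I \right)} = 4 - I - c$ ($P{\left(c,I \right)} = 4 - \left(c + I\right) = 4 - \left(I + c\right) = 4 - I - c$)
$\left(J + 3346\right) + P{\left(-55,51 \right)} = \left(-706 + 3346\right) - -8 = 2640 + \left(4 - 51 + 55\right) = 2640 + 8 = 2648$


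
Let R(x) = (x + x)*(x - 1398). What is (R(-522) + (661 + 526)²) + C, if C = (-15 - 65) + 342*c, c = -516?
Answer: 3236897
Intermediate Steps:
R(x) = 2*x*(-1398 + x) (R(x) = (2*x)*(-1398 + x) = 2*x*(-1398 + x))
C = -176552 (C = (-15 - 65) + 342*(-516) = -80 - 176472 = -176552)
(R(-522) + (661 + 526)²) + C = (2*(-522)*(-1398 - 522) + (661 + 526)²) - 176552 = (2*(-522)*(-1920) + 1187²) - 176552 = (2004480 + 1408969) - 176552 = 3413449 - 176552 = 3236897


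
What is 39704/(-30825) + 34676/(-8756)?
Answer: -354133981/67475925 ≈ -5.2483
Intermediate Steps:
39704/(-30825) + 34676/(-8756) = 39704*(-1/30825) + 34676*(-1/8756) = -39704/30825 - 8669/2189 = -354133981/67475925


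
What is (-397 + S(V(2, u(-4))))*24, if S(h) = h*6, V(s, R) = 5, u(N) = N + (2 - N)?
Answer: -8808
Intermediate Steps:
u(N) = 2
S(h) = 6*h
(-397 + S(V(2, u(-4))))*24 = (-397 + 6*5)*24 = (-397 + 30)*24 = -367*24 = -8808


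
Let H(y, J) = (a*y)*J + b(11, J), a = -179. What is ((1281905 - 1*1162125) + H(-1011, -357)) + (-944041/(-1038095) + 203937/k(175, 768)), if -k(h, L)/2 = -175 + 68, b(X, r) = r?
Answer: -14325616542063511/222152330 ≈ -6.4486e+7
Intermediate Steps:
k(h, L) = 214 (k(h, L) = -2*(-175 + 68) = -2*(-107) = 214)
H(y, J) = J - 179*J*y (H(y, J) = (-179*y)*J + J = -179*J*y + J = J - 179*J*y)
((1281905 - 1*1162125) + H(-1011, -357)) + (-944041/(-1038095) + 203937/k(175, 768)) = ((1281905 - 1*1162125) - 357*(1 - 179*(-1011))) + (-944041/(-1038095) + 203937/214) = ((1281905 - 1162125) - 357*(1 + 180969)) + (-944041*(-1/1038095) + 203937*(1/214)) = (119780 - 357*180970) + (944041/1038095 + 203937/214) = (119780 - 64606290) + 211908004789/222152330 = -64486510 + 211908004789/222152330 = -14325616542063511/222152330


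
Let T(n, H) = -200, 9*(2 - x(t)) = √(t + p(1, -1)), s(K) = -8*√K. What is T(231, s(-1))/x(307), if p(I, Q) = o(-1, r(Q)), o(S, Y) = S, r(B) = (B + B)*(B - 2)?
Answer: -1800 - 300*√34 ≈ -3549.3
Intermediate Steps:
r(B) = 2*B*(-2 + B) (r(B) = (2*B)*(-2 + B) = 2*B*(-2 + B))
p(I, Q) = -1
x(t) = 2 - √(-1 + t)/9 (x(t) = 2 - √(t - 1)/9 = 2 - √(-1 + t)/9)
T(231, s(-1))/x(307) = -200/(2 - √(-1 + 307)/9) = -200/(2 - √34/3)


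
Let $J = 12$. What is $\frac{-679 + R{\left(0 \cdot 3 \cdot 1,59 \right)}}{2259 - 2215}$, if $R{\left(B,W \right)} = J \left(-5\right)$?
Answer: $- \frac{739}{44} \approx -16.795$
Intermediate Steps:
$R{\left(B,W \right)} = -60$ ($R{\left(B,W \right)} = 12 \left(-5\right) = -60$)
$\frac{-679 + R{\left(0 \cdot 3 \cdot 1,59 \right)}}{2259 - 2215} = \frac{-679 - 60}{2259 - 2215} = - \frac{739}{44}$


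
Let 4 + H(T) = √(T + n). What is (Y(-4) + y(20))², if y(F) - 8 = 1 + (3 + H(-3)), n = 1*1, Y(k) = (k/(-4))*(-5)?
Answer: (3 + I*√2)² ≈ 7.0 + 8.4853*I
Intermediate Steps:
Y(k) = 5*k/4 (Y(k) = -k/4*(-5) = 5*k/4)
n = 1
H(T) = -4 + √(1 + T) (H(T) = -4 + √(T + 1) = -4 + √(1 + T))
y(F) = 8 + I*√2 (y(F) = 8 + (1 + (3 + (-4 + √(1 - 3)))) = 8 + (1 + (3 + (-4 + √(-2)))) = 8 + (1 + (3 + (-4 + I*√2))) = 8 + (1 + (-1 + I*√2)) = 8 + I*√2)
(Y(-4) + y(20))² = ((5/4)*(-4) + (8 + I*√2))² = (-5 + (8 + I*√2))² = (3 + I*√2)²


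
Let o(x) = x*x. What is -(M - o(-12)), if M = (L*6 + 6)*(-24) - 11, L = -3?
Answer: -133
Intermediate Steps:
o(x) = x**2
M = 277 (M = (-3*6 + 6)*(-24) - 11 = (-18 + 6)*(-24) - 11 = -12*(-24) - 11 = 288 - 11 = 277)
-(M - o(-12)) = -(277 - 1*(-12)**2) = -(277 - 1*144) = -(277 - 144) = -1*133 = -133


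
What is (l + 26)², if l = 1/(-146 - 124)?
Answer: 49266361/72900 ≈ 675.81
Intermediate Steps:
l = -1/270 (l = 1/(-270) = -1/270 ≈ -0.0037037)
(l + 26)² = (-1/270 + 26)² = (7019/270)² = 49266361/72900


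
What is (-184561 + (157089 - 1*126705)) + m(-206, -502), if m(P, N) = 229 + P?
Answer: -154154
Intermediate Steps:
(-184561 + (157089 - 1*126705)) + m(-206, -502) = (-184561 + (157089 - 1*126705)) + (229 - 206) = (-184561 + (157089 - 126705)) + 23 = (-184561 + 30384) + 23 = -154177 + 23 = -154154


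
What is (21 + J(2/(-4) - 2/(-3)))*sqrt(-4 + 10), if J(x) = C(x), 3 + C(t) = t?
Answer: 109*sqrt(6)/6 ≈ 44.499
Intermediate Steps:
C(t) = -3 + t
J(x) = -3 + x
(21 + J(2/(-4) - 2/(-3)))*sqrt(-4 + 10) = (21 + (-3 + (2/(-4) - 2/(-3))))*sqrt(-4 + 10) = (21 + (-3 + (2*(-1/4) - 2*(-1/3))))*sqrt(6) = (21 + (-3 + (-1/2 + 2/3)))*sqrt(6) = (21 + (-3 + 1/6))*sqrt(6) = (21 - 17/6)*sqrt(6) = 109*sqrt(6)/6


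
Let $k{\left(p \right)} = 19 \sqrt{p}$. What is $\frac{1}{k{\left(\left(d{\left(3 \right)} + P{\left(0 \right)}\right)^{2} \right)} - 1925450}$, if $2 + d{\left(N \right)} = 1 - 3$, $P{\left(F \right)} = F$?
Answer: $- \frac{1}{1925374} \approx -5.1938 \cdot 10^{-7}$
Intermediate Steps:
$d{\left(N \right)} = -4$ ($d{\left(N \right)} = -2 + \left(1 - 3\right) = -2 - 2 = -4$)
$\frac{1}{k{\left(\left(d{\left(3 \right)} + P{\left(0 \right)}\right)^{2} \right)} - 1925450} = \frac{1}{19 \sqrt{\left(-4 + 0\right)^{2}} - 1925450} = \frac{1}{19 \sqrt{\left(-4\right)^{2}} - 1925450} = \frac{1}{19 \sqrt{16} - 1925450} = \frac{1}{19 \cdot 4 - 1925450} = \frac{1}{76 - 1925450} = \frac{1}{-1925374} = - \frac{1}{1925374}$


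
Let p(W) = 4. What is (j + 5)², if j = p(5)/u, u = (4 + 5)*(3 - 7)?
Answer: 1936/81 ≈ 23.901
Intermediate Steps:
u = -36 (u = 9*(-4) = -36)
j = -⅑ (j = 4/(-36) = 4*(-1/36) = -⅑ ≈ -0.11111)
(j + 5)² = (-⅑ + 5)² = (44/9)² = 1936/81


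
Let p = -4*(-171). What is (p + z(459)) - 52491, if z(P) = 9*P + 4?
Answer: -47672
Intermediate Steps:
z(P) = 4 + 9*P
p = 684
(p + z(459)) - 52491 = (684 + (4 + 9*459)) - 52491 = (684 + (4 + 4131)) - 52491 = (684 + 4135) - 52491 = 4819 - 52491 = -47672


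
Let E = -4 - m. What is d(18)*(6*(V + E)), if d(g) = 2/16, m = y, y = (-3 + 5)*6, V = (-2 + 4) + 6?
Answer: -6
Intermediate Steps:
V = 8 (V = 2 + 6 = 8)
y = 12 (y = 2*6 = 12)
m = 12
E = -16 (E = -4 - 1*12 = -4 - 12 = -16)
d(g) = ⅛ (d(g) = 2*(1/16) = ⅛)
d(18)*(6*(V + E)) = (6*(8 - 16))/8 = (6*(-8))/8 = (⅛)*(-48) = -6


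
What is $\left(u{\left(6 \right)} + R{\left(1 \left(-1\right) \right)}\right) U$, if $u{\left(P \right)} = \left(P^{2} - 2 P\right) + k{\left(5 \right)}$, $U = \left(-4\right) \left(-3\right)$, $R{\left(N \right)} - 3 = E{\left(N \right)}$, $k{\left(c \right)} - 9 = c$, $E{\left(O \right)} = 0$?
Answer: $492$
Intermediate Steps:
$k{\left(c \right)} = 9 + c$
$R{\left(N \right)} = 3$ ($R{\left(N \right)} = 3 + 0 = 3$)
$U = 12$
$u{\left(P \right)} = 14 + P^{2} - 2 P$ ($u{\left(P \right)} = \left(P^{2} - 2 P\right) + \left(9 + 5\right) = \left(P^{2} - 2 P\right) + 14 = 14 + P^{2} - 2 P$)
$\left(u{\left(6 \right)} + R{\left(1 \left(-1\right) \right)}\right) U = \left(\left(14 + 6^{2} - 12\right) + 3\right) 12 = \left(\left(14 + 36 - 12\right) + 3\right) 12 = \left(38 + 3\right) 12 = 41 \cdot 12 = 492$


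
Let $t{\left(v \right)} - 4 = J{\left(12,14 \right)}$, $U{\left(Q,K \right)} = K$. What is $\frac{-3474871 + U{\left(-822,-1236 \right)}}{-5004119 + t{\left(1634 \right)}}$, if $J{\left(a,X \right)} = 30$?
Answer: $\frac{3476107}{5004085} \approx 0.69465$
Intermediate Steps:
$t{\left(v \right)} = 34$ ($t{\left(v \right)} = 4 + 30 = 34$)
$\frac{-3474871 + U{\left(-822,-1236 \right)}}{-5004119 + t{\left(1634 \right)}} = \frac{-3474871 - 1236}{-5004119 + 34} = - \frac{3476107}{-5004085} = \left(-3476107\right) \left(- \frac{1}{5004085}\right) = \frac{3476107}{5004085}$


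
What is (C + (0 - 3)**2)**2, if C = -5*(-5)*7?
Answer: 33856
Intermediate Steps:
C = 175 (C = 25*7 = 175)
(C + (0 - 3)**2)**2 = (175 + (0 - 3)**2)**2 = (175 + (-3)**2)**2 = (175 + 9)**2 = 184**2 = 33856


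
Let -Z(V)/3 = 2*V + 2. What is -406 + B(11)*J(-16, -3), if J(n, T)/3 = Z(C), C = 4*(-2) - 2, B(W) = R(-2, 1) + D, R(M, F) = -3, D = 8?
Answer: 404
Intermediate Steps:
B(W) = 5 (B(W) = -3 + 8 = 5)
C = -10 (C = -8 - 2 = -10)
Z(V) = -6 - 6*V (Z(V) = -3*(2*V + 2) = -3*(2 + 2*V) = -6 - 6*V)
J(n, T) = 162 (J(n, T) = 3*(-6 - 6*(-10)) = 3*(-6 + 60) = 3*54 = 162)
-406 + B(11)*J(-16, -3) = -406 + 5*162 = -406 + 810 = 404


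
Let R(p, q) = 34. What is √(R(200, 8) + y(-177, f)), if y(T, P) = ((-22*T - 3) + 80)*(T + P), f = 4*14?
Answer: I*√480457 ≈ 693.15*I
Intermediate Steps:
f = 56
y(T, P) = (77 - 22*T)*(P + T) (y(T, P) = ((-3 - 22*T) + 80)*(P + T) = (77 - 22*T)*(P + T))
√(R(200, 8) + y(-177, f)) = √(34 + (-22*(-177)² + 77*56 + 77*(-177) - 22*56*(-177))) = √(34 + (-22*31329 + 4312 - 13629 + 218064)) = √(34 + (-689238 + 4312 - 13629 + 218064)) = √(34 - 480491) = √(-480457) = I*√480457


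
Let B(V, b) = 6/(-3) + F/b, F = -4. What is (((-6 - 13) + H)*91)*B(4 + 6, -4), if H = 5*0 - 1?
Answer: 1820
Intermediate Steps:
H = -1 (H = 0 - 1 = -1)
B(V, b) = -2 - 4/b (B(V, b) = 6/(-3) - 4/b = 6*(-1/3) - 4/b = -2 - 4/b)
(((-6 - 13) + H)*91)*B(4 + 6, -4) = (((-6 - 13) - 1)*91)*(-2 - 4/(-4)) = ((-19 - 1)*91)*(-2 - 4*(-1/4)) = (-20*91)*(-2 + 1) = -1820*(-1) = 1820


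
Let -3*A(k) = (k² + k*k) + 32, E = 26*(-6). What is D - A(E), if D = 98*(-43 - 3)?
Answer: 35180/3 ≈ 11727.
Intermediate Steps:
E = -156
A(k) = -32/3 - 2*k²/3 (A(k) = -((k² + k*k) + 32)/3 = -((k² + k²) + 32)/3 = -(2*k² + 32)/3 = -(32 + 2*k²)/3 = -32/3 - 2*k²/3)
D = -4508 (D = 98*(-46) = -4508)
D - A(E) = -4508 - (-32/3 - ⅔*(-156)²) = -4508 - (-32/3 - ⅔*24336) = -4508 - (-32/3 - 16224) = -4508 - 1*(-48704/3) = -4508 + 48704/3 = 35180/3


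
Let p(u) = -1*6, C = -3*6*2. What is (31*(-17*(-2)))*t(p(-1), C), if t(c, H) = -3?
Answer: -3162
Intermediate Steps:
C = -36 (C = -18*2 = -36)
p(u) = -6
(31*(-17*(-2)))*t(p(-1), C) = (31*(-17*(-2)))*(-3) = (31*34)*(-3) = 1054*(-3) = -3162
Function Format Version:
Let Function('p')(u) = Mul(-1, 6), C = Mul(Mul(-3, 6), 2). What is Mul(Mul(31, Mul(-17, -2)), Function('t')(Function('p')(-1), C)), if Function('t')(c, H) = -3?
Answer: -3162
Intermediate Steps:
C = -36 (C = Mul(-18, 2) = -36)
Function('p')(u) = -6
Mul(Mul(31, Mul(-17, -2)), Function('t')(Function('p')(-1), C)) = Mul(Mul(31, Mul(-17, -2)), -3) = Mul(Mul(31, 34), -3) = Mul(1054, -3) = -3162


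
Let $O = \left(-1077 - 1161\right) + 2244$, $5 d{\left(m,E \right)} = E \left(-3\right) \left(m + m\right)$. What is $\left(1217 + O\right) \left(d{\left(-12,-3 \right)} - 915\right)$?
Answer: $- \frac{5859393}{5} \approx -1.1719 \cdot 10^{6}$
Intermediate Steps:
$d{\left(m,E \right)} = - \frac{6 E m}{5}$ ($d{\left(m,E \right)} = \frac{E \left(-3\right) \left(m + m\right)}{5} = \frac{- 3 E 2 m}{5} = \frac{\left(-6\right) E m}{5} = - \frac{6 E m}{5}$)
$O = 6$ ($O = -2238 + 2244 = 6$)
$\left(1217 + O\right) \left(d{\left(-12,-3 \right)} - 915\right) = \left(1217 + 6\right) \left(\left(- \frac{6}{5}\right) \left(-3\right) \left(-12\right) - 915\right) = 1223 \left(- \frac{216}{5} - 915\right) = 1223 \left(- \frac{4791}{5}\right) = - \frac{5859393}{5}$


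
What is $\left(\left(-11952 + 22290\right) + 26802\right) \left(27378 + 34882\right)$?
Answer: $2312336400$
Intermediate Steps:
$\left(\left(-11952 + 22290\right) + 26802\right) \left(27378 + 34882\right) = \left(10338 + 26802\right) 62260 = 37140 \cdot 62260 = 2312336400$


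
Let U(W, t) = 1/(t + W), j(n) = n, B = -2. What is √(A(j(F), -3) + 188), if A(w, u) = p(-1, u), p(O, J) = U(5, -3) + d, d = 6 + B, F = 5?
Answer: √770/2 ≈ 13.874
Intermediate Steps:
U(W, t) = 1/(W + t)
d = 4 (d = 6 - 2 = 4)
p(O, J) = 9/2 (p(O, J) = 1/(5 - 3) + 4 = 1/2 + 4 = ½ + 4 = 9/2)
A(w, u) = 9/2
√(A(j(F), -3) + 188) = √(9/2 + 188) = √(385/2) = √770/2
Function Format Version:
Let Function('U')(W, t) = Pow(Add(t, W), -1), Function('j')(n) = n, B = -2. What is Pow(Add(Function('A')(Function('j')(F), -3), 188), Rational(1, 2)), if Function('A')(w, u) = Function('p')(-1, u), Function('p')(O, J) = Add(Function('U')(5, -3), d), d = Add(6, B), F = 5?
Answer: Mul(Rational(1, 2), Pow(770, Rational(1, 2))) ≈ 13.874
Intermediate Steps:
Function('U')(W, t) = Pow(Add(W, t), -1)
d = 4 (d = Add(6, -2) = 4)
Function('p')(O, J) = Rational(9, 2) (Function('p')(O, J) = Add(Pow(Add(5, -3), -1), 4) = Add(Pow(2, -1), 4) = Add(Rational(1, 2), 4) = Rational(9, 2))
Function('A')(w, u) = Rational(9, 2)
Pow(Add(Function('A')(Function('j')(F), -3), 188), Rational(1, 2)) = Pow(Add(Rational(9, 2), 188), Rational(1, 2)) = Pow(Rational(385, 2), Rational(1, 2)) = Mul(Rational(1, 2), Pow(770, Rational(1, 2)))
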